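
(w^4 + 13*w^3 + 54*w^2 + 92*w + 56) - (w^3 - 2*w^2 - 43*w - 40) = w^4 + 12*w^3 + 56*w^2 + 135*w + 96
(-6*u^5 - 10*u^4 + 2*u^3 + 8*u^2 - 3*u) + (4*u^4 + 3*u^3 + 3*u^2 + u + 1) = -6*u^5 - 6*u^4 + 5*u^3 + 11*u^2 - 2*u + 1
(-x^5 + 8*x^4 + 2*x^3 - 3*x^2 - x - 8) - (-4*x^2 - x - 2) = -x^5 + 8*x^4 + 2*x^3 + x^2 - 6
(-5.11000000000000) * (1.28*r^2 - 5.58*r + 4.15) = -6.5408*r^2 + 28.5138*r - 21.2065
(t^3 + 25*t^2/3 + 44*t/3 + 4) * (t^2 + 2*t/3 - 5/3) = t^5 + 9*t^4 + 167*t^3/9 - t^2/9 - 196*t/9 - 20/3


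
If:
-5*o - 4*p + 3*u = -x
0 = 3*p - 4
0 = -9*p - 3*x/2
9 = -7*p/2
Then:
No Solution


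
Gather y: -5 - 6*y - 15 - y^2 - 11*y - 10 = -y^2 - 17*y - 30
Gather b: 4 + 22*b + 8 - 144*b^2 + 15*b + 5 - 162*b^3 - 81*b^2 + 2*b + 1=-162*b^3 - 225*b^2 + 39*b + 18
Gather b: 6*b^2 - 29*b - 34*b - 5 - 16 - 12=6*b^2 - 63*b - 33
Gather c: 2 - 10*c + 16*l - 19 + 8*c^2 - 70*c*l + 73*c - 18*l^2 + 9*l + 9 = 8*c^2 + c*(63 - 70*l) - 18*l^2 + 25*l - 8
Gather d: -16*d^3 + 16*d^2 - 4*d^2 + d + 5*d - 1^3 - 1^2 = -16*d^3 + 12*d^2 + 6*d - 2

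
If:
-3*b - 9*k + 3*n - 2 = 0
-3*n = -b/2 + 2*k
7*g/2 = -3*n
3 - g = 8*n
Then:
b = 493/525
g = -9/25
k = -83/210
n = 21/50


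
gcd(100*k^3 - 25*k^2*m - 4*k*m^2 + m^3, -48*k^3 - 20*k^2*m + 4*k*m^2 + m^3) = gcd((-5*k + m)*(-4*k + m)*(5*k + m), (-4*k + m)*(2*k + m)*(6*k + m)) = 4*k - m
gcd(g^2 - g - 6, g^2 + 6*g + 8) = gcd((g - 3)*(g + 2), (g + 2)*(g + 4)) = g + 2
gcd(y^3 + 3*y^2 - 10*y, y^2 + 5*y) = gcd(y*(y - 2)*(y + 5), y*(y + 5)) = y^2 + 5*y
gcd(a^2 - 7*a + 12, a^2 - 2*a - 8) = a - 4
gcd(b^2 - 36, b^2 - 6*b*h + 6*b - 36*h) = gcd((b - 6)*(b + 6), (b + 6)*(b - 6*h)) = b + 6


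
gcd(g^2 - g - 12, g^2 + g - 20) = g - 4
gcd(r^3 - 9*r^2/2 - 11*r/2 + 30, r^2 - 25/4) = r + 5/2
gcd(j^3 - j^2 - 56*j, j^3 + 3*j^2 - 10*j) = j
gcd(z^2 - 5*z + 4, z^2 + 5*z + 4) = 1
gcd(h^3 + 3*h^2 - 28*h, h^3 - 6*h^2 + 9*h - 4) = h - 4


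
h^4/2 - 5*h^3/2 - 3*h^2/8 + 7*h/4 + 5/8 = (h/2 + 1/4)*(h - 5)*(h - 1)*(h + 1/2)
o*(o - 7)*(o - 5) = o^3 - 12*o^2 + 35*o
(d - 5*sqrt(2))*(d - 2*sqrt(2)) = d^2 - 7*sqrt(2)*d + 20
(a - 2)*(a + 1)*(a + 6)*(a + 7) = a^4 + 12*a^3 + 27*a^2 - 68*a - 84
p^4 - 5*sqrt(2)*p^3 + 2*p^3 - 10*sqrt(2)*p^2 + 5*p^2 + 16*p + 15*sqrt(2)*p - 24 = (p - 1)*(p + 3)*(p - 4*sqrt(2))*(p - sqrt(2))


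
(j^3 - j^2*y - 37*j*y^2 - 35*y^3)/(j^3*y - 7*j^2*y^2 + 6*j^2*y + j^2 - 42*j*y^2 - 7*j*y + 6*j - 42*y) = (j^2 + 6*j*y + 5*y^2)/(j^2*y + 6*j*y + j + 6)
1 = 1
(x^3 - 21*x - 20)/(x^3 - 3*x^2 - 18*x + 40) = (x + 1)/(x - 2)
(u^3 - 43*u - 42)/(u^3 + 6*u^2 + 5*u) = (u^2 - u - 42)/(u*(u + 5))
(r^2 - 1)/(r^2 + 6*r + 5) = (r - 1)/(r + 5)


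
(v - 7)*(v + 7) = v^2 - 49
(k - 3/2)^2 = k^2 - 3*k + 9/4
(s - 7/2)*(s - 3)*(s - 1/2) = s^3 - 7*s^2 + 55*s/4 - 21/4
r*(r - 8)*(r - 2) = r^3 - 10*r^2 + 16*r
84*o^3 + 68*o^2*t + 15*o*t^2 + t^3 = (2*o + t)*(6*o + t)*(7*o + t)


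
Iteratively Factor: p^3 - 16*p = (p + 4)*(p^2 - 4*p) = p*(p + 4)*(p - 4)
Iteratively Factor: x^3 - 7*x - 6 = (x - 3)*(x^2 + 3*x + 2) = (x - 3)*(x + 1)*(x + 2)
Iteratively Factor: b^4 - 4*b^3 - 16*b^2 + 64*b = (b + 4)*(b^3 - 8*b^2 + 16*b) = b*(b + 4)*(b^2 - 8*b + 16) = b*(b - 4)*(b + 4)*(b - 4)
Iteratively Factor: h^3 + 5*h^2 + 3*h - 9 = (h + 3)*(h^2 + 2*h - 3) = (h - 1)*(h + 3)*(h + 3)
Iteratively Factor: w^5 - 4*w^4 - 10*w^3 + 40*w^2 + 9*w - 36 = (w - 4)*(w^4 - 10*w^2 + 9) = (w - 4)*(w - 1)*(w^3 + w^2 - 9*w - 9) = (w - 4)*(w - 1)*(w + 1)*(w^2 - 9) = (w - 4)*(w - 3)*(w - 1)*(w + 1)*(w + 3)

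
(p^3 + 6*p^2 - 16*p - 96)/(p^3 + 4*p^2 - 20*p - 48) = (p + 4)/(p + 2)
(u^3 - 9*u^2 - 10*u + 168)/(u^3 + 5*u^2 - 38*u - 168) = (u - 7)/(u + 7)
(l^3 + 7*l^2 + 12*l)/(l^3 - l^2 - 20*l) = (l + 3)/(l - 5)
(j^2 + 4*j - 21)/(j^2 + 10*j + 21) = (j - 3)/(j + 3)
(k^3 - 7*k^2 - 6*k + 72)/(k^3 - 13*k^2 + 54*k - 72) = (k + 3)/(k - 3)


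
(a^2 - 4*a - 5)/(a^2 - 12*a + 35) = (a + 1)/(a - 7)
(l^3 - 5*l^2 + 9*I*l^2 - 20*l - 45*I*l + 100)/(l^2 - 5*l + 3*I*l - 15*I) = (l^2 + 9*I*l - 20)/(l + 3*I)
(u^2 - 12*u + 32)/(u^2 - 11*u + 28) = (u - 8)/(u - 7)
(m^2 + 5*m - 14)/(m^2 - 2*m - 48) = (-m^2 - 5*m + 14)/(-m^2 + 2*m + 48)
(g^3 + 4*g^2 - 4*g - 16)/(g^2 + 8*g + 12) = (g^2 + 2*g - 8)/(g + 6)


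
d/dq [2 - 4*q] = -4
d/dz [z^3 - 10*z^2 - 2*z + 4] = 3*z^2 - 20*z - 2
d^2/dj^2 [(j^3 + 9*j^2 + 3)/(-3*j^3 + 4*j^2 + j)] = 2*(-93*j^6 - 9*j^5 - 243*j^4 + 323*j^3 - 117*j^2 - 36*j - 3)/(j^3*(27*j^6 - 108*j^5 + 117*j^4 + 8*j^3 - 39*j^2 - 12*j - 1))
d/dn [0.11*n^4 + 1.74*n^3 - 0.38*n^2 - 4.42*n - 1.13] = 0.44*n^3 + 5.22*n^2 - 0.76*n - 4.42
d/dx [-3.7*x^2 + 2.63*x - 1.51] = 2.63 - 7.4*x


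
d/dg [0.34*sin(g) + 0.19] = 0.34*cos(g)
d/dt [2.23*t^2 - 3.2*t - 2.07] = 4.46*t - 3.2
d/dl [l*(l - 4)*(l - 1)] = 3*l^2 - 10*l + 4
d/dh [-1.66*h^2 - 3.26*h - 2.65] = -3.32*h - 3.26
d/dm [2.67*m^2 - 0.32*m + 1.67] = 5.34*m - 0.32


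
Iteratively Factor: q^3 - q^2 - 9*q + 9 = (q + 3)*(q^2 - 4*q + 3) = (q - 3)*(q + 3)*(q - 1)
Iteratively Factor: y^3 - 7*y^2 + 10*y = (y - 2)*(y^2 - 5*y) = (y - 5)*(y - 2)*(y)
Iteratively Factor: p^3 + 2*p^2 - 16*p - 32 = (p + 4)*(p^2 - 2*p - 8) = (p + 2)*(p + 4)*(p - 4)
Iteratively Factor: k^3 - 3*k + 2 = (k - 1)*(k^2 + k - 2) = (k - 1)*(k + 2)*(k - 1)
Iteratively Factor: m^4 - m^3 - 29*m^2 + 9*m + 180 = (m - 3)*(m^3 + 2*m^2 - 23*m - 60) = (m - 3)*(m + 4)*(m^2 - 2*m - 15) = (m - 3)*(m + 3)*(m + 4)*(m - 5)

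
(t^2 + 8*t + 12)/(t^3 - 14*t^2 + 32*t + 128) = (t + 6)/(t^2 - 16*t + 64)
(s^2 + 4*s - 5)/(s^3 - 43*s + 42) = (s + 5)/(s^2 + s - 42)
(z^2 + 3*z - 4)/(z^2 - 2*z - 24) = (z - 1)/(z - 6)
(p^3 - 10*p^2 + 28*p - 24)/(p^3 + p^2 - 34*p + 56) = (p^2 - 8*p + 12)/(p^2 + 3*p - 28)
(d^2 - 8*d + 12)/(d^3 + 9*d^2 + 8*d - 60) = (d - 6)/(d^2 + 11*d + 30)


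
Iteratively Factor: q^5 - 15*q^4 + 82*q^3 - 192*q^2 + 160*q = (q - 4)*(q^4 - 11*q^3 + 38*q^2 - 40*q) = (q - 4)*(q - 2)*(q^3 - 9*q^2 + 20*q) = (q - 4)^2*(q - 2)*(q^2 - 5*q) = q*(q - 4)^2*(q - 2)*(q - 5)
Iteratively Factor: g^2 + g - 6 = (g + 3)*(g - 2)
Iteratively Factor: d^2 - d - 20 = (d - 5)*(d + 4)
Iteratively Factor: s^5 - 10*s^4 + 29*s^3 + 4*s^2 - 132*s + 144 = (s - 4)*(s^4 - 6*s^3 + 5*s^2 + 24*s - 36) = (s - 4)*(s - 3)*(s^3 - 3*s^2 - 4*s + 12) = (s - 4)*(s - 3)*(s - 2)*(s^2 - s - 6) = (s - 4)*(s - 3)^2*(s - 2)*(s + 2)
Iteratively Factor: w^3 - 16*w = (w - 4)*(w^2 + 4*w) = (w - 4)*(w + 4)*(w)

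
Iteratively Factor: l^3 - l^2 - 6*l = (l - 3)*(l^2 + 2*l) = l*(l - 3)*(l + 2)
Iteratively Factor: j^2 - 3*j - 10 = (j + 2)*(j - 5)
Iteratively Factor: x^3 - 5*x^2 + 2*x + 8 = (x + 1)*(x^2 - 6*x + 8) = (x - 4)*(x + 1)*(x - 2)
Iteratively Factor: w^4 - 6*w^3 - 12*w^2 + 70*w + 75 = (w - 5)*(w^3 - w^2 - 17*w - 15) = (w - 5)*(w + 1)*(w^2 - 2*w - 15) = (w - 5)^2*(w + 1)*(w + 3)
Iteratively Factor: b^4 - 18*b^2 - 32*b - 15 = (b + 1)*(b^3 - b^2 - 17*b - 15) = (b + 1)*(b + 3)*(b^2 - 4*b - 5) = (b + 1)^2*(b + 3)*(b - 5)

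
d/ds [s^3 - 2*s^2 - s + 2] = 3*s^2 - 4*s - 1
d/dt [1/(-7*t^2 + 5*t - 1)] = (14*t - 5)/(7*t^2 - 5*t + 1)^2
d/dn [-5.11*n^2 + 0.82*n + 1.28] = 0.82 - 10.22*n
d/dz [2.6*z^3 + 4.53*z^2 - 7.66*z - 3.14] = 7.8*z^2 + 9.06*z - 7.66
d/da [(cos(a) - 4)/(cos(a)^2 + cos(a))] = (sin(a) - 4*sin(a)/cos(a)^2 - 8*tan(a))/(cos(a) + 1)^2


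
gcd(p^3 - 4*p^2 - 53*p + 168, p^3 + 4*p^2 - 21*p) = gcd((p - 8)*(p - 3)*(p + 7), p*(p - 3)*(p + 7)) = p^2 + 4*p - 21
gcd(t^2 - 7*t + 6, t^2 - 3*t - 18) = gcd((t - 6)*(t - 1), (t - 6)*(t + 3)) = t - 6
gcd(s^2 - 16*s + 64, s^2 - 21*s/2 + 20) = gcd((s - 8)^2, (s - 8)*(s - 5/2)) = s - 8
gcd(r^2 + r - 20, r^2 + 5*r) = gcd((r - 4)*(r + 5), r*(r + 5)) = r + 5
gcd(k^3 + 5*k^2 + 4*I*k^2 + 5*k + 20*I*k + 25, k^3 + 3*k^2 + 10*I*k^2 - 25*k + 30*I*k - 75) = k + 5*I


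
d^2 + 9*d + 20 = (d + 4)*(d + 5)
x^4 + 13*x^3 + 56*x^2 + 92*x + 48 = (x + 1)*(x + 2)*(x + 4)*(x + 6)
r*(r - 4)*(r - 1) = r^3 - 5*r^2 + 4*r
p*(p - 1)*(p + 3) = p^3 + 2*p^2 - 3*p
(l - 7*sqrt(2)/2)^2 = l^2 - 7*sqrt(2)*l + 49/2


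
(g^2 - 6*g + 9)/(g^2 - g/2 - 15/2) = 2*(g - 3)/(2*g + 5)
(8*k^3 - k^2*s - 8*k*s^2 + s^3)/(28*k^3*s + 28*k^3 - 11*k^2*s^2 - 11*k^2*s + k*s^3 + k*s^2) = (8*k^3 - k^2*s - 8*k*s^2 + s^3)/(k*(28*k^2*s + 28*k^2 - 11*k*s^2 - 11*k*s + s^3 + s^2))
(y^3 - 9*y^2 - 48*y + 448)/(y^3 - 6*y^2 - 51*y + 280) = (y - 8)/(y - 5)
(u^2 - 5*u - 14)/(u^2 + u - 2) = (u - 7)/(u - 1)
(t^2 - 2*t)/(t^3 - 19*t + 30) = t/(t^2 + 2*t - 15)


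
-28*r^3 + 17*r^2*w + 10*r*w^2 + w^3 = (-r + w)*(4*r + w)*(7*r + w)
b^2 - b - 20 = (b - 5)*(b + 4)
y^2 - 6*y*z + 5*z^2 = (y - 5*z)*(y - z)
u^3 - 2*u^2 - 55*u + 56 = (u - 8)*(u - 1)*(u + 7)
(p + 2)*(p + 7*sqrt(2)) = p^2 + 2*p + 7*sqrt(2)*p + 14*sqrt(2)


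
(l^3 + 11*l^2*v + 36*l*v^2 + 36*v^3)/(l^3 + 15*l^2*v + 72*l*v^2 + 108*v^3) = (l + 2*v)/(l + 6*v)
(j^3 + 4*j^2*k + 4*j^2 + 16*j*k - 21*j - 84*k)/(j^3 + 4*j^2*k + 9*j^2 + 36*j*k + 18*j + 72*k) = (j^2 + 4*j - 21)/(j^2 + 9*j + 18)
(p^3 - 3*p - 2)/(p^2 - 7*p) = (p^3 - 3*p - 2)/(p*(p - 7))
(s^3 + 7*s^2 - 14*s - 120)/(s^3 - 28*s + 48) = (s + 5)/(s - 2)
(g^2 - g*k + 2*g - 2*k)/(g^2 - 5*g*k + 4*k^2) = (g + 2)/(g - 4*k)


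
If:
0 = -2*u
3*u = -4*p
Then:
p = 0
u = 0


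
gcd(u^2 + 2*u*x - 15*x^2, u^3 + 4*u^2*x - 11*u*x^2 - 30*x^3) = -u^2 - 2*u*x + 15*x^2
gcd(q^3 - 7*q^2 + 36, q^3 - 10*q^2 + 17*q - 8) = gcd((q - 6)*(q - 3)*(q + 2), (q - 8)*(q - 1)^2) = 1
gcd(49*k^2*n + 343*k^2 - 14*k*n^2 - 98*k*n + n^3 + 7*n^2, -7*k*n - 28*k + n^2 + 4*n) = 7*k - n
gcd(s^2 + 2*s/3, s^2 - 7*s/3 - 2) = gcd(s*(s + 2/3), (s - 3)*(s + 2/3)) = s + 2/3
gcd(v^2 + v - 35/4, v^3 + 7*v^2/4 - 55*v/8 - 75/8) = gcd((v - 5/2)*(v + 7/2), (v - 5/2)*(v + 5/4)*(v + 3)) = v - 5/2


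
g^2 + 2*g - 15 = (g - 3)*(g + 5)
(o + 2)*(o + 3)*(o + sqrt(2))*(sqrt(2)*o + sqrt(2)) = sqrt(2)*o^4 + 2*o^3 + 6*sqrt(2)*o^3 + 12*o^2 + 11*sqrt(2)*o^2 + 6*sqrt(2)*o + 22*o + 12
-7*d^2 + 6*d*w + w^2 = (-d + w)*(7*d + w)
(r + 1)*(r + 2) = r^2 + 3*r + 2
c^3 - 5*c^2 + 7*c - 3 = (c - 3)*(c - 1)^2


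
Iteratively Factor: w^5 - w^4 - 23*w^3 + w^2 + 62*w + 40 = (w + 1)*(w^4 - 2*w^3 - 21*w^2 + 22*w + 40) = (w - 5)*(w + 1)*(w^3 + 3*w^2 - 6*w - 8) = (w - 5)*(w - 2)*(w + 1)*(w^2 + 5*w + 4) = (w - 5)*(w - 2)*(w + 1)^2*(w + 4)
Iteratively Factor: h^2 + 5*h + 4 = (h + 4)*(h + 1)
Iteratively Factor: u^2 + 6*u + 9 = (u + 3)*(u + 3)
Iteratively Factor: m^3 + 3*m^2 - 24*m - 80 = (m + 4)*(m^2 - m - 20) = (m + 4)^2*(m - 5)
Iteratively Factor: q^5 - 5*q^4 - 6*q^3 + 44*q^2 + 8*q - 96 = (q - 2)*(q^4 - 3*q^3 - 12*q^2 + 20*q + 48) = (q - 3)*(q - 2)*(q^3 - 12*q - 16) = (q - 4)*(q - 3)*(q - 2)*(q^2 + 4*q + 4) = (q - 4)*(q - 3)*(q - 2)*(q + 2)*(q + 2)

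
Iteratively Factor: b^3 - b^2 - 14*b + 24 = (b - 2)*(b^2 + b - 12) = (b - 2)*(b + 4)*(b - 3)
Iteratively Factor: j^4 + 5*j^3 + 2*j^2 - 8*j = (j - 1)*(j^3 + 6*j^2 + 8*j) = j*(j - 1)*(j^2 + 6*j + 8) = j*(j - 1)*(j + 4)*(j + 2)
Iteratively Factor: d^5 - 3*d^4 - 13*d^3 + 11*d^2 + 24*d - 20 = (d + 2)*(d^4 - 5*d^3 - 3*d^2 + 17*d - 10) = (d - 1)*(d + 2)*(d^3 - 4*d^2 - 7*d + 10) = (d - 5)*(d - 1)*(d + 2)*(d^2 + d - 2) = (d - 5)*(d - 1)^2*(d + 2)*(d + 2)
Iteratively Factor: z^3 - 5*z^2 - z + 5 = (z - 1)*(z^2 - 4*z - 5) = (z - 1)*(z + 1)*(z - 5)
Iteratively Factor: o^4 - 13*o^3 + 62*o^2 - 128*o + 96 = (o - 4)*(o^3 - 9*o^2 + 26*o - 24) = (o - 4)*(o - 3)*(o^2 - 6*o + 8) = (o - 4)*(o - 3)*(o - 2)*(o - 4)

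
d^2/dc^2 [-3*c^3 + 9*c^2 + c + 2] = 18 - 18*c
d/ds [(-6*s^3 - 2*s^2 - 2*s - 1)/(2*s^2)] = (-3*s^3 + s + 1)/s^3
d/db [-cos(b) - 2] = sin(b)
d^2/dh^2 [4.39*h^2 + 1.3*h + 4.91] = 8.78000000000000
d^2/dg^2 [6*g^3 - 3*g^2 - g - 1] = 36*g - 6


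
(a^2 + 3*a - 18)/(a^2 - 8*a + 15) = (a + 6)/(a - 5)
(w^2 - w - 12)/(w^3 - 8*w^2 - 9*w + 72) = (w - 4)/(w^2 - 11*w + 24)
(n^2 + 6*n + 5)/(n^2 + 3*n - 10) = (n + 1)/(n - 2)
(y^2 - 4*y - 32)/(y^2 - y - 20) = (y - 8)/(y - 5)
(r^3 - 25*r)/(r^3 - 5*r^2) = (r + 5)/r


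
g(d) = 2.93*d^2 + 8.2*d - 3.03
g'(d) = 5.86*d + 8.2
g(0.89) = 6.59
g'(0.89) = 13.42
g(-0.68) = -7.25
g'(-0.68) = 4.22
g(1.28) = 12.27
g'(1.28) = 15.70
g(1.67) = 18.84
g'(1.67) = 17.99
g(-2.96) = -1.63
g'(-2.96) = -9.15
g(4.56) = 95.29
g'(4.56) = 34.92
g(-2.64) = -4.26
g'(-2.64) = -7.27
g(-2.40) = -5.83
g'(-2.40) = -5.86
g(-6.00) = 53.25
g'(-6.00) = -26.96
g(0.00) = -3.03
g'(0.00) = 8.20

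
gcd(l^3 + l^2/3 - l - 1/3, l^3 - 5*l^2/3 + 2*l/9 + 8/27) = l + 1/3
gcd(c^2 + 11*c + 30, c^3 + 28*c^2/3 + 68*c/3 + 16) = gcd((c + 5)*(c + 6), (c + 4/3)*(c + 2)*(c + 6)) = c + 6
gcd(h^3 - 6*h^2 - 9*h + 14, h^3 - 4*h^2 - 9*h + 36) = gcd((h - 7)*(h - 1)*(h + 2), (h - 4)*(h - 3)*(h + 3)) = 1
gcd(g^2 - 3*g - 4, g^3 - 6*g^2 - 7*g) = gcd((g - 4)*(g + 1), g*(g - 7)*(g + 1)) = g + 1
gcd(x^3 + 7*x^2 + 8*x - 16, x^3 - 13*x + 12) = x^2 + 3*x - 4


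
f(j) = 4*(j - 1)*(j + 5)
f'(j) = 8*j + 16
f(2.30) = 37.96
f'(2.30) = 34.40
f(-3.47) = -27.36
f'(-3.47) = -11.76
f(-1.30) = -34.04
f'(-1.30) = 5.60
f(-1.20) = -33.44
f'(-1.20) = 6.40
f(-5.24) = 5.99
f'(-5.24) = -25.92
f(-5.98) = 27.36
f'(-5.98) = -31.84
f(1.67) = 17.88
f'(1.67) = 29.36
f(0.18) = -16.99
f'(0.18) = 17.44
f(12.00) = 748.00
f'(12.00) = 112.00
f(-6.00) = 28.00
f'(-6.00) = -32.00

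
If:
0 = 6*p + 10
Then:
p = -5/3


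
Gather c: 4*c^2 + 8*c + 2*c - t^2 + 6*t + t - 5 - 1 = 4*c^2 + 10*c - t^2 + 7*t - 6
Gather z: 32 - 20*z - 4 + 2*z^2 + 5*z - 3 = 2*z^2 - 15*z + 25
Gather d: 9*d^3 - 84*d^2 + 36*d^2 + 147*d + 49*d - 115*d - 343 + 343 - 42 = 9*d^3 - 48*d^2 + 81*d - 42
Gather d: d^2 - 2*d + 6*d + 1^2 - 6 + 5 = d^2 + 4*d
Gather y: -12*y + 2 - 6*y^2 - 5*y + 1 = -6*y^2 - 17*y + 3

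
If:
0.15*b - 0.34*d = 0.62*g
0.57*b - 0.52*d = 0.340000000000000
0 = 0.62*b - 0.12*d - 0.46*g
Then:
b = 0.13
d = -0.51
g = 0.31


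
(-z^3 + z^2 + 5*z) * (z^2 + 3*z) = -z^5 - 2*z^4 + 8*z^3 + 15*z^2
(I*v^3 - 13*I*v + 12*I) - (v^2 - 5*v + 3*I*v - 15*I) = I*v^3 - v^2 + 5*v - 16*I*v + 27*I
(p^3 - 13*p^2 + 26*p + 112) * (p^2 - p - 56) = p^5 - 14*p^4 - 17*p^3 + 814*p^2 - 1568*p - 6272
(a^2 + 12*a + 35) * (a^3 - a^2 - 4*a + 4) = a^5 + 11*a^4 + 19*a^3 - 79*a^2 - 92*a + 140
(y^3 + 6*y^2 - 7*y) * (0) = 0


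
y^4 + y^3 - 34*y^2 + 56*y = y*(y - 4)*(y - 2)*(y + 7)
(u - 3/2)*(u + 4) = u^2 + 5*u/2 - 6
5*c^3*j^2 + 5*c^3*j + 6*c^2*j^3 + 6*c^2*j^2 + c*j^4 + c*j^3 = j*(c + j)*(5*c + j)*(c*j + c)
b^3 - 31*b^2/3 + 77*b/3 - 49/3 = (b - 7)*(b - 7/3)*(b - 1)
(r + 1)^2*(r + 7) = r^3 + 9*r^2 + 15*r + 7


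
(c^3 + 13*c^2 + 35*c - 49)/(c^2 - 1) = (c^2 + 14*c + 49)/(c + 1)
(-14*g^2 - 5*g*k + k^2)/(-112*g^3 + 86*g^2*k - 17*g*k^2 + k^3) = (2*g + k)/(16*g^2 - 10*g*k + k^2)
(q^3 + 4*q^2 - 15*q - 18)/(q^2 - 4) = (q^3 + 4*q^2 - 15*q - 18)/(q^2 - 4)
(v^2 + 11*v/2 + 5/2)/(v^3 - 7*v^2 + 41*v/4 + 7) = 2*(v + 5)/(2*v^2 - 15*v + 28)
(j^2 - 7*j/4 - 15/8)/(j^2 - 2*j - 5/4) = (4*j + 3)/(2*(2*j + 1))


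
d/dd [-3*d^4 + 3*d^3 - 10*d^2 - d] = -12*d^3 + 9*d^2 - 20*d - 1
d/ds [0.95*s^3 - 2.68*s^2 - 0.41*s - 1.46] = 2.85*s^2 - 5.36*s - 0.41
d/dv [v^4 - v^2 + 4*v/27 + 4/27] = 4*v^3 - 2*v + 4/27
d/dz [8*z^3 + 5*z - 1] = 24*z^2 + 5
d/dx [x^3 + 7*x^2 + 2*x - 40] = 3*x^2 + 14*x + 2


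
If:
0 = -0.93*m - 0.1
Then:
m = -0.11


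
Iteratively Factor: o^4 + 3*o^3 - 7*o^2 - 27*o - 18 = (o - 3)*(o^3 + 6*o^2 + 11*o + 6) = (o - 3)*(o + 1)*(o^2 + 5*o + 6) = (o - 3)*(o + 1)*(o + 2)*(o + 3)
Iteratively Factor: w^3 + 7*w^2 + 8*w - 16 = (w + 4)*(w^2 + 3*w - 4) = (w + 4)^2*(w - 1)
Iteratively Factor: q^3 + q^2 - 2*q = (q)*(q^2 + q - 2) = q*(q - 1)*(q + 2)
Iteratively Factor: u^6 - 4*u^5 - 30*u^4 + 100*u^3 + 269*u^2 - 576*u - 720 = (u + 1)*(u^5 - 5*u^4 - 25*u^3 + 125*u^2 + 144*u - 720) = (u - 4)*(u + 1)*(u^4 - u^3 - 29*u^2 + 9*u + 180) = (u - 4)*(u + 1)*(u + 4)*(u^3 - 5*u^2 - 9*u + 45) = (u - 5)*(u - 4)*(u + 1)*(u + 4)*(u^2 - 9) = (u - 5)*(u - 4)*(u + 1)*(u + 3)*(u + 4)*(u - 3)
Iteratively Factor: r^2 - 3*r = (r)*(r - 3)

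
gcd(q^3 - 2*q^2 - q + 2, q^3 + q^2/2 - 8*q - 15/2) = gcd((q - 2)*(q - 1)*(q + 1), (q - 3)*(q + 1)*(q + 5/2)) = q + 1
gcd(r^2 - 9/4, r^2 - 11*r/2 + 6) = r - 3/2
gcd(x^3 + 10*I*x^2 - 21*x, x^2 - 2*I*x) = x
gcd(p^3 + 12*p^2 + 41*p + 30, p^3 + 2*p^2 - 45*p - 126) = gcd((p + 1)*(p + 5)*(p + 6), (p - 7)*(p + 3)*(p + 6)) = p + 6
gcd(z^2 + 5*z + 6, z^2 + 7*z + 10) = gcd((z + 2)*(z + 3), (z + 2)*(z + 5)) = z + 2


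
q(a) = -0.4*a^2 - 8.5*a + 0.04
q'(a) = -0.8*a - 8.5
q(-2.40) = 18.14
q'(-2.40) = -6.58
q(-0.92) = 7.52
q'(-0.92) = -7.76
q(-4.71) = 31.20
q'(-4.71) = -4.73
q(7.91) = -92.22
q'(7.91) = -14.83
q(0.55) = -4.76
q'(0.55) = -8.94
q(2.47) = -23.40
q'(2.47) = -10.48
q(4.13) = -41.89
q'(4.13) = -11.80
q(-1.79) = 13.97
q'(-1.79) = -7.07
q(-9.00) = 44.14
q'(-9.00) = -1.30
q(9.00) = -108.86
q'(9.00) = -15.70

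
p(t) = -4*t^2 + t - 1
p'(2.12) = -15.96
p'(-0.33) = 3.64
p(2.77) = -28.92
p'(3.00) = -23.00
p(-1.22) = -8.17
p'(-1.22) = 10.76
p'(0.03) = 0.76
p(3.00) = -34.00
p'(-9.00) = 73.00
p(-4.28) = -78.55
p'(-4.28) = 35.24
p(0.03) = -0.97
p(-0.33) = -1.77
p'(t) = 1 - 8*t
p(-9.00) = -334.00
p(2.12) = -16.86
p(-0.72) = -3.79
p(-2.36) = -25.64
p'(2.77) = -21.16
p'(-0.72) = 6.76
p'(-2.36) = 19.88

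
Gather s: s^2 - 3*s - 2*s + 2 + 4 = s^2 - 5*s + 6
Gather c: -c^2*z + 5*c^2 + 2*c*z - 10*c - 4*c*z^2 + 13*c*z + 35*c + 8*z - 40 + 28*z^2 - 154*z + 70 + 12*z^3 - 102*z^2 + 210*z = c^2*(5 - z) + c*(-4*z^2 + 15*z + 25) + 12*z^3 - 74*z^2 + 64*z + 30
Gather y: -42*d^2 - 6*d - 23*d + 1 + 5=-42*d^2 - 29*d + 6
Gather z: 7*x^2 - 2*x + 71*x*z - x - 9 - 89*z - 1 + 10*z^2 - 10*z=7*x^2 - 3*x + 10*z^2 + z*(71*x - 99) - 10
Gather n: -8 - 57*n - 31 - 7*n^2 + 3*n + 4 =-7*n^2 - 54*n - 35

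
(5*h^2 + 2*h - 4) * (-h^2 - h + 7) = -5*h^4 - 7*h^3 + 37*h^2 + 18*h - 28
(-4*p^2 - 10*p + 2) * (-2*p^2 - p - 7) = 8*p^4 + 24*p^3 + 34*p^2 + 68*p - 14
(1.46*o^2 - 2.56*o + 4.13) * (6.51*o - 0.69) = 9.5046*o^3 - 17.673*o^2 + 28.6527*o - 2.8497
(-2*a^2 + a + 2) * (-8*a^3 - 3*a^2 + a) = 16*a^5 - 2*a^4 - 21*a^3 - 5*a^2 + 2*a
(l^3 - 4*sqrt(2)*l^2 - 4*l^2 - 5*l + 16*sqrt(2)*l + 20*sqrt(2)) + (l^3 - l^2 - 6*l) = 2*l^3 - 4*sqrt(2)*l^2 - 5*l^2 - 11*l + 16*sqrt(2)*l + 20*sqrt(2)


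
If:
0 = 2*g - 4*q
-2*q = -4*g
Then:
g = 0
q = 0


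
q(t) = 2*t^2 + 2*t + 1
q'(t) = 4*t + 2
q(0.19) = 1.45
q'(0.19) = 2.76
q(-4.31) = 29.53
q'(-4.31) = -15.24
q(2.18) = 14.86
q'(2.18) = 10.72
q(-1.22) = 1.54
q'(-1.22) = -2.88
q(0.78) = 3.78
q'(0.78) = 5.12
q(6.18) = 89.74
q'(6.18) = 26.72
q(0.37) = 2.01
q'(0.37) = 3.48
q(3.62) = 34.45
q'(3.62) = 16.48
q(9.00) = 181.00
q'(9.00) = 38.00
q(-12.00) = 265.00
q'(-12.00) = -46.00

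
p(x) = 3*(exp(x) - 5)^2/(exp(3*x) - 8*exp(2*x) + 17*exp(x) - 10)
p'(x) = 3*(exp(x) - 5)^2*(-3*exp(3*x) + 16*exp(2*x) - 17*exp(x))/(exp(3*x) - 8*exp(2*x) + 17*exp(x) - 10)^2 + 6*(exp(x) - 5)*exp(x)/(exp(3*x) - 8*exp(2*x) + 17*exp(x) - 10)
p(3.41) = 0.09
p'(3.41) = -0.08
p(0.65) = 119.67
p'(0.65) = 2389.37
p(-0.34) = -34.65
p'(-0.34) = -98.95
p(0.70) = -642.58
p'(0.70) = 95800.03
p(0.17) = 75.81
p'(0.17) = -398.15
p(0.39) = 42.37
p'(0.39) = -29.31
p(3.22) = 0.11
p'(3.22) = -0.10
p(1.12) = -2.64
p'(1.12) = 15.70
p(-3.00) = -8.01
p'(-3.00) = -0.54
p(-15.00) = -7.50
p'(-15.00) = 0.00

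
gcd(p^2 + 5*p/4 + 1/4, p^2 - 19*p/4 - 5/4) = p + 1/4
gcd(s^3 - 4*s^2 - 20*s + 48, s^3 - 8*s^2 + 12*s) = s^2 - 8*s + 12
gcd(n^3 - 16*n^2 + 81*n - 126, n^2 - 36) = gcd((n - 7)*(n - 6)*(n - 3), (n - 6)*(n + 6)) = n - 6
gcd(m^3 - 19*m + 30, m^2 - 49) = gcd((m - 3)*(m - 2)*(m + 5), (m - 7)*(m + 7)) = 1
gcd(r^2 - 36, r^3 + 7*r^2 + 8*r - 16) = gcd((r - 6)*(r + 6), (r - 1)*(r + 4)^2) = 1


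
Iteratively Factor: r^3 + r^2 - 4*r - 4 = (r + 1)*(r^2 - 4) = (r - 2)*(r + 1)*(r + 2)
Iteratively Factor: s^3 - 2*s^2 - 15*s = (s)*(s^2 - 2*s - 15) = s*(s - 5)*(s + 3)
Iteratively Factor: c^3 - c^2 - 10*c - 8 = (c + 2)*(c^2 - 3*c - 4) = (c - 4)*(c + 2)*(c + 1)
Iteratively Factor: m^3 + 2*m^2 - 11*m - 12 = (m + 1)*(m^2 + m - 12) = (m - 3)*(m + 1)*(m + 4)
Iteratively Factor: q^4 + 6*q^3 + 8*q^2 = (q + 2)*(q^3 + 4*q^2) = q*(q + 2)*(q^2 + 4*q) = q^2*(q + 2)*(q + 4)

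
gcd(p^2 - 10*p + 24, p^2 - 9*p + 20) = p - 4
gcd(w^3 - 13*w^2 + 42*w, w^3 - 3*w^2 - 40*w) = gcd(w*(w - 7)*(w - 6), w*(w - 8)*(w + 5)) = w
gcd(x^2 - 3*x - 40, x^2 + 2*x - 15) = x + 5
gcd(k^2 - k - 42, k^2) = 1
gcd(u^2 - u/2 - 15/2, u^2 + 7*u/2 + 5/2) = u + 5/2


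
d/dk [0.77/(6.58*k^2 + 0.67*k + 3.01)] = (-10.1332*k - 0.5159)/(6.58*k^2 + 0.67*k + 3.01)^2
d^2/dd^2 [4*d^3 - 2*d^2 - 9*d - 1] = 24*d - 4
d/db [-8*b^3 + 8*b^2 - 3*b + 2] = -24*b^2 + 16*b - 3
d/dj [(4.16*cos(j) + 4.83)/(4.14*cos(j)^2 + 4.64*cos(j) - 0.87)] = (17.2224*cos(j)^2 + 39.9924*cos(j) + 26.0304)*sin(j)/(17.1396*cos(j)^4 + 38.4192*cos(j)^3 + 14.326*cos(j)^2 - 8.0736*cos(j) + 0.7569)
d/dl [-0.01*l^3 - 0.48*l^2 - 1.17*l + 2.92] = -0.03*l^2 - 0.96*l - 1.17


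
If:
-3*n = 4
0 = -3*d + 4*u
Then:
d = 4*u/3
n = -4/3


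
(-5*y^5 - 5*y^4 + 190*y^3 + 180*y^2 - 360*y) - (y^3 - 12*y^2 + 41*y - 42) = -5*y^5 - 5*y^4 + 189*y^3 + 192*y^2 - 401*y + 42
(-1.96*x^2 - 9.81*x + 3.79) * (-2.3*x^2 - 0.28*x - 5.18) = 4.508*x^4 + 23.1118*x^3 + 4.1826*x^2 + 49.7546*x - 19.6322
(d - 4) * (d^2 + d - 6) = d^3 - 3*d^2 - 10*d + 24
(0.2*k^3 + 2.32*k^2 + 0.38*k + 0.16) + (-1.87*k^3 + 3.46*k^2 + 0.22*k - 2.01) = -1.67*k^3 + 5.78*k^2 + 0.6*k - 1.85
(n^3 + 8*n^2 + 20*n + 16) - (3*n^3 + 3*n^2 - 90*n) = -2*n^3 + 5*n^2 + 110*n + 16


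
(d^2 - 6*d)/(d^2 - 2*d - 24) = d/(d + 4)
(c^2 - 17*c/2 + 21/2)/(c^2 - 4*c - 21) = (c - 3/2)/(c + 3)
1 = 1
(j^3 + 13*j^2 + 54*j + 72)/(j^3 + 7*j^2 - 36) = (j + 4)/(j - 2)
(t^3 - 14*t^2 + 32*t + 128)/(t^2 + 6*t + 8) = (t^2 - 16*t + 64)/(t + 4)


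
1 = 1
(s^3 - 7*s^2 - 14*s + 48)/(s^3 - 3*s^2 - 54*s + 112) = (s + 3)/(s + 7)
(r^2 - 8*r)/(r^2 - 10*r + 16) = r/(r - 2)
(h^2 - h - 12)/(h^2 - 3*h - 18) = (h - 4)/(h - 6)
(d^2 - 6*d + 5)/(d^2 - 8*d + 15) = (d - 1)/(d - 3)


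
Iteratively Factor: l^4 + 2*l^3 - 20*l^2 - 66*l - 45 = (l + 1)*(l^3 + l^2 - 21*l - 45) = (l - 5)*(l + 1)*(l^2 + 6*l + 9) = (l - 5)*(l + 1)*(l + 3)*(l + 3)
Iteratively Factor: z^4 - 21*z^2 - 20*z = (z + 1)*(z^3 - z^2 - 20*z) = (z + 1)*(z + 4)*(z^2 - 5*z) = (z - 5)*(z + 1)*(z + 4)*(z)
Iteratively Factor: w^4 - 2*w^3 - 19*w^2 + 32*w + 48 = (w + 4)*(w^3 - 6*w^2 + 5*w + 12) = (w - 3)*(w + 4)*(w^2 - 3*w - 4) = (w - 3)*(w + 1)*(w + 4)*(w - 4)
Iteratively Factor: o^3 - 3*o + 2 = (o + 2)*(o^2 - 2*o + 1) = (o - 1)*(o + 2)*(o - 1)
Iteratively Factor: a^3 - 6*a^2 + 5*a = (a - 5)*(a^2 - a) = (a - 5)*(a - 1)*(a)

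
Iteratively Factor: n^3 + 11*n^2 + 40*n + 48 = (n + 3)*(n^2 + 8*n + 16) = (n + 3)*(n + 4)*(n + 4)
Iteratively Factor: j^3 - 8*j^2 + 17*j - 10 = (j - 2)*(j^2 - 6*j + 5) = (j - 5)*(j - 2)*(j - 1)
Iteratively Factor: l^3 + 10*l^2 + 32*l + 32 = (l + 4)*(l^2 + 6*l + 8) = (l + 4)^2*(l + 2)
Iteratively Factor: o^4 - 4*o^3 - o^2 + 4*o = (o - 4)*(o^3 - o) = o*(o - 4)*(o^2 - 1) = o*(o - 4)*(o - 1)*(o + 1)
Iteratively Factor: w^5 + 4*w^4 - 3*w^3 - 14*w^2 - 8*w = (w + 1)*(w^4 + 3*w^3 - 6*w^2 - 8*w) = w*(w + 1)*(w^3 + 3*w^2 - 6*w - 8) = w*(w - 2)*(w + 1)*(w^2 + 5*w + 4) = w*(w - 2)*(w + 1)*(w + 4)*(w + 1)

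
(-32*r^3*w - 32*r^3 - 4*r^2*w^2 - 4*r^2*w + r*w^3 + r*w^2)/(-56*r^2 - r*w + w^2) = r*(4*r*w + 4*r + w^2 + w)/(7*r + w)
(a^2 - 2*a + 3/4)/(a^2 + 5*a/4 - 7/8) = 2*(2*a - 3)/(4*a + 7)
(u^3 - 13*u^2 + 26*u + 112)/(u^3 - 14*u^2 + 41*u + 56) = (u + 2)/(u + 1)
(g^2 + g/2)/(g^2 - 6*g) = (g + 1/2)/(g - 6)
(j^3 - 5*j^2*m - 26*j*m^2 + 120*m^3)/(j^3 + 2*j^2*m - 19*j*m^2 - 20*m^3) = (j - 6*m)/(j + m)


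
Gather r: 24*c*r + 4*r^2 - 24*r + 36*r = 4*r^2 + r*(24*c + 12)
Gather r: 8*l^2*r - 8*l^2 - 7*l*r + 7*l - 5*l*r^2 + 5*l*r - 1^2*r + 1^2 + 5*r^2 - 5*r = -8*l^2 + 7*l + r^2*(5 - 5*l) + r*(8*l^2 - 2*l - 6) + 1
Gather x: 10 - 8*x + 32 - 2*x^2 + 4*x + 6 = -2*x^2 - 4*x + 48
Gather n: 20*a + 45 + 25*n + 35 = 20*a + 25*n + 80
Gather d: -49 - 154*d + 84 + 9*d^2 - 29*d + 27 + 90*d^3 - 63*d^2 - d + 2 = 90*d^3 - 54*d^2 - 184*d + 64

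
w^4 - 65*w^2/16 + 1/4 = (w - 2)*(w - 1/4)*(w + 1/4)*(w + 2)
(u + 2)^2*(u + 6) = u^3 + 10*u^2 + 28*u + 24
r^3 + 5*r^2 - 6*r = r*(r - 1)*(r + 6)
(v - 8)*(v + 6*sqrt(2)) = v^2 - 8*v + 6*sqrt(2)*v - 48*sqrt(2)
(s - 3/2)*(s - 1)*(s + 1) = s^3 - 3*s^2/2 - s + 3/2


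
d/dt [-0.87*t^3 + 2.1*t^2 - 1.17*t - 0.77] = -2.61*t^2 + 4.2*t - 1.17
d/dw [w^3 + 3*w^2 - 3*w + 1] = 3*w^2 + 6*w - 3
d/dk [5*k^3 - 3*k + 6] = 15*k^2 - 3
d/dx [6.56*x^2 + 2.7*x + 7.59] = 13.12*x + 2.7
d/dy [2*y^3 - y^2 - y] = 6*y^2 - 2*y - 1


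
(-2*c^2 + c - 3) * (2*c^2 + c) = -4*c^4 - 5*c^2 - 3*c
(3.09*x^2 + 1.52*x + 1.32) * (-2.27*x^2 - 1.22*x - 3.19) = -7.0143*x^4 - 7.2202*x^3 - 14.7079*x^2 - 6.4592*x - 4.2108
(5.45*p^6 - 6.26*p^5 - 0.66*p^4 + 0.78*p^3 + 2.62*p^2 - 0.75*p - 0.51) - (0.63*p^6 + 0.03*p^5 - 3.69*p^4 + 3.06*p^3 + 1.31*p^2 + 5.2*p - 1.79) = 4.82*p^6 - 6.29*p^5 + 3.03*p^4 - 2.28*p^3 + 1.31*p^2 - 5.95*p + 1.28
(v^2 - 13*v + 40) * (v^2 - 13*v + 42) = v^4 - 26*v^3 + 251*v^2 - 1066*v + 1680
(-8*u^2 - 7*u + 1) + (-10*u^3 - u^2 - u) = -10*u^3 - 9*u^2 - 8*u + 1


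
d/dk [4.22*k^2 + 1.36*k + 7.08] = 8.44*k + 1.36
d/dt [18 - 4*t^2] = -8*t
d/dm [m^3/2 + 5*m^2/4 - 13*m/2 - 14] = 3*m^2/2 + 5*m/2 - 13/2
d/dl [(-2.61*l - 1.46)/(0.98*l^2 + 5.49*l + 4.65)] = (2.5578*l^2 + 2.8616*l - 4.1211)/(0.9604*l^4 + 10.7604*l^3 + 39.2541*l^2 + 51.057*l + 21.6225)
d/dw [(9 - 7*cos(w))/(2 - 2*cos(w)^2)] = (7*cos(w)^2 - 18*cos(w) + 7)/(2*sin(w)^3)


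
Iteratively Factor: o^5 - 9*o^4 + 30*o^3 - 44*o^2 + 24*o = (o - 2)*(o^4 - 7*o^3 + 16*o^2 - 12*o) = (o - 3)*(o - 2)*(o^3 - 4*o^2 + 4*o) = (o - 3)*(o - 2)^2*(o^2 - 2*o) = (o - 3)*(o - 2)^3*(o)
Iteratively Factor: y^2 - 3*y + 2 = (y - 2)*(y - 1)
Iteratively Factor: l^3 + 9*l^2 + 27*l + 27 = (l + 3)*(l^2 + 6*l + 9) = (l + 3)^2*(l + 3)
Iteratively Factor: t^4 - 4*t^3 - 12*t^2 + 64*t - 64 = (t - 4)*(t^3 - 12*t + 16) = (t - 4)*(t - 2)*(t^2 + 2*t - 8) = (t - 4)*(t - 2)^2*(t + 4)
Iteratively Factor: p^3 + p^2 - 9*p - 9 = (p + 3)*(p^2 - 2*p - 3) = (p + 1)*(p + 3)*(p - 3)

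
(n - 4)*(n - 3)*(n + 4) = n^3 - 3*n^2 - 16*n + 48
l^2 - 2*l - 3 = (l - 3)*(l + 1)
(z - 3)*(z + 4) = z^2 + z - 12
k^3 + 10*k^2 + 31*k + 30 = (k + 2)*(k + 3)*(k + 5)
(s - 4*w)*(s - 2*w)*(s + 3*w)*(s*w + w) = s^4*w - 3*s^3*w^2 + s^3*w - 10*s^2*w^3 - 3*s^2*w^2 + 24*s*w^4 - 10*s*w^3 + 24*w^4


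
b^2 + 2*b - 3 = (b - 1)*(b + 3)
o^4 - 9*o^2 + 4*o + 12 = (o - 2)^2*(o + 1)*(o + 3)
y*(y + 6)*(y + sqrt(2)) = y^3 + sqrt(2)*y^2 + 6*y^2 + 6*sqrt(2)*y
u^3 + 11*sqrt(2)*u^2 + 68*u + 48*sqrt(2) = (u + sqrt(2))*(u + 4*sqrt(2))*(u + 6*sqrt(2))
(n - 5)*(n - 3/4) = n^2 - 23*n/4 + 15/4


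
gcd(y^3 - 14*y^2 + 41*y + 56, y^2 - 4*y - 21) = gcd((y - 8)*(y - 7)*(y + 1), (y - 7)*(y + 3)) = y - 7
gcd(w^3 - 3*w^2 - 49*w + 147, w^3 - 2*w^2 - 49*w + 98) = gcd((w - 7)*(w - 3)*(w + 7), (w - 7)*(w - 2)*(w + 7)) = w^2 - 49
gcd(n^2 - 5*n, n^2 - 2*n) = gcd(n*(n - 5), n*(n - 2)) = n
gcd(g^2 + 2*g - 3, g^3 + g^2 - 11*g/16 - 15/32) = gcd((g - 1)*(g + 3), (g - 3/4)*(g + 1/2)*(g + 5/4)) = 1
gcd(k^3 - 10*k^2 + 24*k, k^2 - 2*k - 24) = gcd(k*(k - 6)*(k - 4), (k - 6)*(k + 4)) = k - 6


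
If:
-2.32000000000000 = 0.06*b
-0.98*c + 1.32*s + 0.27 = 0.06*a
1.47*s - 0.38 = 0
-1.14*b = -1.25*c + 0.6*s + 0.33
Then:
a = 579.83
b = -38.67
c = -34.88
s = 0.26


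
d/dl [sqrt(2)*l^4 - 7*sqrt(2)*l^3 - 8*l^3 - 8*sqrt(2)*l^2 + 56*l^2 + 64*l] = 4*sqrt(2)*l^3 - 21*sqrt(2)*l^2 - 24*l^2 - 16*sqrt(2)*l + 112*l + 64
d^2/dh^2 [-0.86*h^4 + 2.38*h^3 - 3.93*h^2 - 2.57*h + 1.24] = -10.32*h^2 + 14.28*h - 7.86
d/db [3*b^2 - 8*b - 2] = 6*b - 8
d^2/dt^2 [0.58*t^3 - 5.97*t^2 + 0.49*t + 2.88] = 3.48*t - 11.94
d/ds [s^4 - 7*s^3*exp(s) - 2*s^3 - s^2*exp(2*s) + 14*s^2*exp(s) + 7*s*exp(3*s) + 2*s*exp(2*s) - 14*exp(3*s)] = -7*s^3*exp(s) + 4*s^3 - 2*s^2*exp(2*s) - 7*s^2*exp(s) - 6*s^2 + 21*s*exp(3*s) + 2*s*exp(2*s) + 28*s*exp(s) - 35*exp(3*s) + 2*exp(2*s)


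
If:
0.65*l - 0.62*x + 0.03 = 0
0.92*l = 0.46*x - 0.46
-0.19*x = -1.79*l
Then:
No Solution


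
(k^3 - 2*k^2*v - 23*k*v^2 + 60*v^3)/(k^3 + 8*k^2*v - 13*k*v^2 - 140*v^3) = (k - 3*v)/(k + 7*v)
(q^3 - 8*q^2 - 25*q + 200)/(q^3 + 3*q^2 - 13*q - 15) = (q^2 - 13*q + 40)/(q^2 - 2*q - 3)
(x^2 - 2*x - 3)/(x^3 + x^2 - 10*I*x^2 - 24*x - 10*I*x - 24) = (x - 3)/(x^2 - 10*I*x - 24)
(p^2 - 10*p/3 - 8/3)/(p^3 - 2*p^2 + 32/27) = 9*(p - 4)/(9*p^2 - 24*p + 16)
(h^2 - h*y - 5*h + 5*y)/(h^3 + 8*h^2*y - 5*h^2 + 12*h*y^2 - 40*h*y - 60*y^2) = (h - y)/(h^2 + 8*h*y + 12*y^2)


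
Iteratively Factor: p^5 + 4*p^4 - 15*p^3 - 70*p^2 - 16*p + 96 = (p + 4)*(p^4 - 15*p^2 - 10*p + 24) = (p + 3)*(p + 4)*(p^3 - 3*p^2 - 6*p + 8) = (p - 1)*(p + 3)*(p + 4)*(p^2 - 2*p - 8) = (p - 4)*(p - 1)*(p + 3)*(p + 4)*(p + 2)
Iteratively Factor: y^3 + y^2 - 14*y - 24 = (y + 3)*(y^2 - 2*y - 8) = (y + 2)*(y + 3)*(y - 4)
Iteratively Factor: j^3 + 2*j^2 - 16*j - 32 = (j - 4)*(j^2 + 6*j + 8) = (j - 4)*(j + 2)*(j + 4)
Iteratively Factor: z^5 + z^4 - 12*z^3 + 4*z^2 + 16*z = (z - 2)*(z^4 + 3*z^3 - 6*z^2 - 8*z) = (z - 2)*(z + 1)*(z^3 + 2*z^2 - 8*z) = z*(z - 2)*(z + 1)*(z^2 + 2*z - 8) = z*(z - 2)^2*(z + 1)*(z + 4)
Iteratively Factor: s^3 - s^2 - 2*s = (s)*(s^2 - s - 2) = s*(s - 2)*(s + 1)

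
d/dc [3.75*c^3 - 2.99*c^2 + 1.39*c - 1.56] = 11.25*c^2 - 5.98*c + 1.39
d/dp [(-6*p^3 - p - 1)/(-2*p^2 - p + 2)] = (-(4*p + 1)*(6*p^3 + p + 1) + (18*p^2 + 1)*(2*p^2 + p - 2))/(2*p^2 + p - 2)^2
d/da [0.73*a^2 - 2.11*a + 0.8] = 1.46*a - 2.11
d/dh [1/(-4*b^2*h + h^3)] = (4*b^2 - 3*h^2)/(h^2*(4*b^2 - h^2)^2)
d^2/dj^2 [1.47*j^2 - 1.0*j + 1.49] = 2.94000000000000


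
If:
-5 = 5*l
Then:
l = -1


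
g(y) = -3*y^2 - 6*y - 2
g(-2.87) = -9.49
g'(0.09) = -6.54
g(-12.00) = -362.00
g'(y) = -6*y - 6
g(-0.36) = -0.23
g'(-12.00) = 66.00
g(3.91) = -71.32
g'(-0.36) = -3.84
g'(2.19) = -19.14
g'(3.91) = -29.46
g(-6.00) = -74.00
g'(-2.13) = 6.78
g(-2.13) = -2.83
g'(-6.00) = 30.00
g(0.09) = -2.56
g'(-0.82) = -1.08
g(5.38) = -121.11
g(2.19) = -29.53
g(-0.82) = 0.90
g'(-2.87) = 11.22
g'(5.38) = -38.28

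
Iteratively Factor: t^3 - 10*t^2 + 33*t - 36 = (t - 3)*(t^2 - 7*t + 12) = (t - 4)*(t - 3)*(t - 3)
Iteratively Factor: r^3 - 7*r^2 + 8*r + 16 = (r - 4)*(r^2 - 3*r - 4) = (r - 4)^2*(r + 1)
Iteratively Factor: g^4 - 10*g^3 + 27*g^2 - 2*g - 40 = (g - 4)*(g^3 - 6*g^2 + 3*g + 10) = (g - 5)*(g - 4)*(g^2 - g - 2) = (g - 5)*(g - 4)*(g - 2)*(g + 1)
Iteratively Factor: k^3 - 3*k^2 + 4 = (k - 2)*(k^2 - k - 2) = (k - 2)^2*(k + 1)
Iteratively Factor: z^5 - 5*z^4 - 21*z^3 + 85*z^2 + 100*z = (z - 5)*(z^4 - 21*z^2 - 20*z) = (z - 5)*(z + 1)*(z^3 - z^2 - 20*z) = z*(z - 5)*(z + 1)*(z^2 - z - 20) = z*(z - 5)^2*(z + 1)*(z + 4)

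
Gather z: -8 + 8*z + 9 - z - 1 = 7*z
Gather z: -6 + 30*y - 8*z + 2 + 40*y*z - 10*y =20*y + z*(40*y - 8) - 4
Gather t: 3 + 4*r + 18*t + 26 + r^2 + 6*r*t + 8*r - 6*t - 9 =r^2 + 12*r + t*(6*r + 12) + 20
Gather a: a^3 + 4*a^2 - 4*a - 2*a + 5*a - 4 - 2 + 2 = a^3 + 4*a^2 - a - 4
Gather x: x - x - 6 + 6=0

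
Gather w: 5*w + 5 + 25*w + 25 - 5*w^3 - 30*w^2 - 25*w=-5*w^3 - 30*w^2 + 5*w + 30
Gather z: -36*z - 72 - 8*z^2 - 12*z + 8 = -8*z^2 - 48*z - 64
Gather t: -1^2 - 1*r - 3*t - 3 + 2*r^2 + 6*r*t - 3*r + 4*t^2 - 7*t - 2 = 2*r^2 - 4*r + 4*t^2 + t*(6*r - 10) - 6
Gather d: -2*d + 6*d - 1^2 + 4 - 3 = 4*d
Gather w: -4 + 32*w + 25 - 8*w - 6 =24*w + 15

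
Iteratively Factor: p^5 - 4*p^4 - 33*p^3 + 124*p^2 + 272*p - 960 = (p + 4)*(p^4 - 8*p^3 - p^2 + 128*p - 240) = (p - 5)*(p + 4)*(p^3 - 3*p^2 - 16*p + 48) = (p - 5)*(p - 3)*(p + 4)*(p^2 - 16) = (p - 5)*(p - 3)*(p + 4)^2*(p - 4)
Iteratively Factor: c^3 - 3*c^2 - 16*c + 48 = (c + 4)*(c^2 - 7*c + 12) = (c - 3)*(c + 4)*(c - 4)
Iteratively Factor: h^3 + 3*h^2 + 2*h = (h + 2)*(h^2 + h) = h*(h + 2)*(h + 1)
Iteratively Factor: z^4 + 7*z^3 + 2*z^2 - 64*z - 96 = (z + 4)*(z^3 + 3*z^2 - 10*z - 24) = (z - 3)*(z + 4)*(z^2 + 6*z + 8) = (z - 3)*(z + 4)^2*(z + 2)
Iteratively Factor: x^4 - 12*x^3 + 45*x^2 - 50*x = (x - 2)*(x^3 - 10*x^2 + 25*x) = x*(x - 2)*(x^2 - 10*x + 25) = x*(x - 5)*(x - 2)*(x - 5)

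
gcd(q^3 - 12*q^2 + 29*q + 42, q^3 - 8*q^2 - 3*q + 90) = q - 6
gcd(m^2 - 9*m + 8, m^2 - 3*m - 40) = m - 8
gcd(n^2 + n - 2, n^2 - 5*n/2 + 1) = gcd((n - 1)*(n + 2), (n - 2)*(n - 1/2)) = 1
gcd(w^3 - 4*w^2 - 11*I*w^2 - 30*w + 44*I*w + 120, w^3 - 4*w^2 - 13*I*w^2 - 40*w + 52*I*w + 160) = w^2 + w*(-4 - 5*I) + 20*I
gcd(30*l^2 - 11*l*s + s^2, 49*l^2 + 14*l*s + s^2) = 1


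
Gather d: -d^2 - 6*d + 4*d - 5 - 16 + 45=-d^2 - 2*d + 24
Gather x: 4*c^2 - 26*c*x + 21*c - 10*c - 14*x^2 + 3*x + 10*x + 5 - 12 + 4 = 4*c^2 + 11*c - 14*x^2 + x*(13 - 26*c) - 3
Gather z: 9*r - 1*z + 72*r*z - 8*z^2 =9*r - 8*z^2 + z*(72*r - 1)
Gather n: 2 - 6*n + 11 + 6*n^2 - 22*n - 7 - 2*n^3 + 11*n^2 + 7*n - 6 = -2*n^3 + 17*n^2 - 21*n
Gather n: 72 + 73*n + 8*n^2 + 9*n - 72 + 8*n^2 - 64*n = 16*n^2 + 18*n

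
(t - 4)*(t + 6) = t^2 + 2*t - 24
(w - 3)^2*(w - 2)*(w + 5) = w^4 - 3*w^3 - 19*w^2 + 87*w - 90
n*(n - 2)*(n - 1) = n^3 - 3*n^2 + 2*n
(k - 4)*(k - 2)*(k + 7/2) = k^3 - 5*k^2/2 - 13*k + 28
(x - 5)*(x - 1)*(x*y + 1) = x^3*y - 6*x^2*y + x^2 + 5*x*y - 6*x + 5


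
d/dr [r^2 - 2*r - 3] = 2*r - 2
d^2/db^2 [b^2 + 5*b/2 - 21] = 2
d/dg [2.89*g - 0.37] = 2.89000000000000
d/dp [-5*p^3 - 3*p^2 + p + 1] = -15*p^2 - 6*p + 1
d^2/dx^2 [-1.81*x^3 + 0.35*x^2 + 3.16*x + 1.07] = 0.7 - 10.86*x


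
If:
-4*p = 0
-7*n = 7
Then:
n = -1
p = 0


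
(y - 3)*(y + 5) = y^2 + 2*y - 15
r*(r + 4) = r^2 + 4*r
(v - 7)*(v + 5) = v^2 - 2*v - 35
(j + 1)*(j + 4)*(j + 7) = j^3 + 12*j^2 + 39*j + 28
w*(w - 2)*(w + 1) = w^3 - w^2 - 2*w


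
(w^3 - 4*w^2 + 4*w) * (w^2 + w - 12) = w^5 - 3*w^4 - 12*w^3 + 52*w^2 - 48*w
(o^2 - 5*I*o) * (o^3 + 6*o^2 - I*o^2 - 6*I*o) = o^5 + 6*o^4 - 6*I*o^4 - 5*o^3 - 36*I*o^3 - 30*o^2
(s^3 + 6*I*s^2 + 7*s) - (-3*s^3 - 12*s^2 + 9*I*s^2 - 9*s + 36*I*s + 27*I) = 4*s^3 + 12*s^2 - 3*I*s^2 + 16*s - 36*I*s - 27*I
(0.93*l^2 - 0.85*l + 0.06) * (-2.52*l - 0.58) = -2.3436*l^3 + 1.6026*l^2 + 0.3418*l - 0.0348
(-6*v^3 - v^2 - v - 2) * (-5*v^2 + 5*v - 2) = 30*v^5 - 25*v^4 + 12*v^3 + 7*v^2 - 8*v + 4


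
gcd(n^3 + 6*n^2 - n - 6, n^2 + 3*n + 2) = n + 1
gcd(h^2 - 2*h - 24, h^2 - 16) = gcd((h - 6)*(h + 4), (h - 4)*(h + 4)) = h + 4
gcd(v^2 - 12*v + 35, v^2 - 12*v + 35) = v^2 - 12*v + 35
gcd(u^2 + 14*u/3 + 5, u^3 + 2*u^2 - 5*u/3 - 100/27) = u + 5/3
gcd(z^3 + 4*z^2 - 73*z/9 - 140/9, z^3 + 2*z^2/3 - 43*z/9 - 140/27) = z^2 - z - 28/9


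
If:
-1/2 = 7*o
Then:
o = -1/14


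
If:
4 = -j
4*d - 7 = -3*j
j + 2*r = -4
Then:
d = 19/4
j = -4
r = 0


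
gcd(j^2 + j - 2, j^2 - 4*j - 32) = 1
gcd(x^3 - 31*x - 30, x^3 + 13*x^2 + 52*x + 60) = x + 5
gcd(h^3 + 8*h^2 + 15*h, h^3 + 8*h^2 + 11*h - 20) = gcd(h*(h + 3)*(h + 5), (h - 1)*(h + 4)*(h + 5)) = h + 5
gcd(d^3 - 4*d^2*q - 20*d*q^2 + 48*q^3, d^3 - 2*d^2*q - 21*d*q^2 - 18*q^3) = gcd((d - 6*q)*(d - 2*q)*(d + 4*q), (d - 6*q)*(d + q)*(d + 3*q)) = -d + 6*q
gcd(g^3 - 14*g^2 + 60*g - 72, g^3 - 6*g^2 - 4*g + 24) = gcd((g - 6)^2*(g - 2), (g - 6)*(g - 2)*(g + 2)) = g^2 - 8*g + 12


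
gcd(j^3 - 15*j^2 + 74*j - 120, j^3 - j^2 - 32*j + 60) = j - 5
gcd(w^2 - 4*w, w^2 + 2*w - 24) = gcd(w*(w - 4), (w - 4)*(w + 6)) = w - 4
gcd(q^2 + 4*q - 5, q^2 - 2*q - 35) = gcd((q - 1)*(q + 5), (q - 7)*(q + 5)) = q + 5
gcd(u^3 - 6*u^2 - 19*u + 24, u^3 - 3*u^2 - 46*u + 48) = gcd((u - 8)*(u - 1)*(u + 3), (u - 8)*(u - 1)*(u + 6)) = u^2 - 9*u + 8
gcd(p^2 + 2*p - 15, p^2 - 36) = 1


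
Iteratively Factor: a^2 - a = (a)*(a - 1)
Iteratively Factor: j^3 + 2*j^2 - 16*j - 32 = (j + 4)*(j^2 - 2*j - 8) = (j + 2)*(j + 4)*(j - 4)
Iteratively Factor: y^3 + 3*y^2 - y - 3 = (y + 1)*(y^2 + 2*y - 3) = (y + 1)*(y + 3)*(y - 1)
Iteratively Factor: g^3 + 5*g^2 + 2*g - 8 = (g + 2)*(g^2 + 3*g - 4) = (g + 2)*(g + 4)*(g - 1)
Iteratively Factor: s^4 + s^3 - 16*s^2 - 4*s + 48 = (s - 3)*(s^3 + 4*s^2 - 4*s - 16) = (s - 3)*(s + 4)*(s^2 - 4) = (s - 3)*(s + 2)*(s + 4)*(s - 2)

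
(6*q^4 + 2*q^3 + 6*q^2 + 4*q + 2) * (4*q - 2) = 24*q^5 - 4*q^4 + 20*q^3 + 4*q^2 - 4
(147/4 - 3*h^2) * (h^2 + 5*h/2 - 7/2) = -3*h^4 - 15*h^3/2 + 189*h^2/4 + 735*h/8 - 1029/8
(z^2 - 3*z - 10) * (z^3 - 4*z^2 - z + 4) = z^5 - 7*z^4 + z^3 + 47*z^2 - 2*z - 40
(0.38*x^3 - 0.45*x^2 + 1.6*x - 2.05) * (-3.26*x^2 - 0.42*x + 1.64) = -1.2388*x^5 + 1.3074*x^4 - 4.4038*x^3 + 5.273*x^2 + 3.485*x - 3.362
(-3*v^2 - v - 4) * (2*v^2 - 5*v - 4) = -6*v^4 + 13*v^3 + 9*v^2 + 24*v + 16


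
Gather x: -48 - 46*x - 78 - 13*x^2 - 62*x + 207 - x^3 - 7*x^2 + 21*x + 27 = -x^3 - 20*x^2 - 87*x + 108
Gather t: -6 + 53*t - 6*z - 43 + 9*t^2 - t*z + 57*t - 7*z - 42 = 9*t^2 + t*(110 - z) - 13*z - 91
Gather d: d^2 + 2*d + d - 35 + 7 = d^2 + 3*d - 28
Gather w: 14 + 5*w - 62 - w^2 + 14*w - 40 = -w^2 + 19*w - 88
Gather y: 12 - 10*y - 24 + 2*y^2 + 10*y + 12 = 2*y^2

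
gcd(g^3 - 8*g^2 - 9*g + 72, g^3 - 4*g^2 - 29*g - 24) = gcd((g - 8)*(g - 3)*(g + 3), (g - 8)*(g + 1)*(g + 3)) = g^2 - 5*g - 24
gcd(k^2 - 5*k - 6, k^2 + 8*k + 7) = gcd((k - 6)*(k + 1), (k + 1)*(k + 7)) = k + 1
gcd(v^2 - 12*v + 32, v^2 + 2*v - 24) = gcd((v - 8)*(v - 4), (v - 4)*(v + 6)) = v - 4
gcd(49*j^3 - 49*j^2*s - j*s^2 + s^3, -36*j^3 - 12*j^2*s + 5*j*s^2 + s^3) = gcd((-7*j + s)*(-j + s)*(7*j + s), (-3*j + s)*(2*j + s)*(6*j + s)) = 1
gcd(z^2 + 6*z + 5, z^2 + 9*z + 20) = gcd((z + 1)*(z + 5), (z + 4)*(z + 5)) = z + 5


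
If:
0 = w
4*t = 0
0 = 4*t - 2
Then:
No Solution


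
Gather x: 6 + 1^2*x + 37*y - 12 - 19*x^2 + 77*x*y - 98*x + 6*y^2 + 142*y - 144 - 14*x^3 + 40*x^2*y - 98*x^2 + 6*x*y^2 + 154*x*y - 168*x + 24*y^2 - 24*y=-14*x^3 + x^2*(40*y - 117) + x*(6*y^2 + 231*y - 265) + 30*y^2 + 155*y - 150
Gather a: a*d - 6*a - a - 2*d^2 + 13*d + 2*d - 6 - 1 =a*(d - 7) - 2*d^2 + 15*d - 7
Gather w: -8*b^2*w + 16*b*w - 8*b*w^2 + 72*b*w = -8*b*w^2 + w*(-8*b^2 + 88*b)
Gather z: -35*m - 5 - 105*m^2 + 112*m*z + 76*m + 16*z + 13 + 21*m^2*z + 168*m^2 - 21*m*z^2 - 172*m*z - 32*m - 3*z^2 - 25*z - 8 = 63*m^2 + 9*m + z^2*(-21*m - 3) + z*(21*m^2 - 60*m - 9)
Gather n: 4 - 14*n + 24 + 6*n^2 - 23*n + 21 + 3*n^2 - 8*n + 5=9*n^2 - 45*n + 54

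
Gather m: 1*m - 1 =m - 1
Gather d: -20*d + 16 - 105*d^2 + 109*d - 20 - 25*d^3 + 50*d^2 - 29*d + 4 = -25*d^3 - 55*d^2 + 60*d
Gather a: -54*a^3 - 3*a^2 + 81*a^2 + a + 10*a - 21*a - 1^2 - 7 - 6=-54*a^3 + 78*a^2 - 10*a - 14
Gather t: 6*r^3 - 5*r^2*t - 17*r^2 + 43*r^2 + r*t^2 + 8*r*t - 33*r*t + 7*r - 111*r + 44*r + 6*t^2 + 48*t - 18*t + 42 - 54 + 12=6*r^3 + 26*r^2 - 60*r + t^2*(r + 6) + t*(-5*r^2 - 25*r + 30)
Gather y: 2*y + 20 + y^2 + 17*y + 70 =y^2 + 19*y + 90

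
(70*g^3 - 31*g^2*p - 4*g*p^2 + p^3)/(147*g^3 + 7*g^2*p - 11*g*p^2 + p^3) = (-10*g^2 + 3*g*p + p^2)/(-21*g^2 - 4*g*p + p^2)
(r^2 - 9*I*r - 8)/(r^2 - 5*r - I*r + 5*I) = (r - 8*I)/(r - 5)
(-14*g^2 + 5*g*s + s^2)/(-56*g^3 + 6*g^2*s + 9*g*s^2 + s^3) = 1/(4*g + s)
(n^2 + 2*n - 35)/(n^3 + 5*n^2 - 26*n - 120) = (n + 7)/(n^2 + 10*n + 24)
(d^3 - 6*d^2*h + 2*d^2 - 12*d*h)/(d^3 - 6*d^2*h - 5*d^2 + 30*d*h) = (d + 2)/(d - 5)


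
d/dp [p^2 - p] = 2*p - 1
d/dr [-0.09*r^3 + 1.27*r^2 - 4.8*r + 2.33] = -0.27*r^2 + 2.54*r - 4.8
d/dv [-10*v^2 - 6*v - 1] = -20*v - 6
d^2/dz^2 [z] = 0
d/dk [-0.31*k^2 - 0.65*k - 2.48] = -0.62*k - 0.65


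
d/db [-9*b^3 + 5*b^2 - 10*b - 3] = -27*b^2 + 10*b - 10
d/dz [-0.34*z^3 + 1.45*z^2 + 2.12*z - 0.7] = -1.02*z^2 + 2.9*z + 2.12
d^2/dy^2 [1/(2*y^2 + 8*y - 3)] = 4*(-2*y^2 - 8*y + 8*(y + 2)^2 + 3)/(2*y^2 + 8*y - 3)^3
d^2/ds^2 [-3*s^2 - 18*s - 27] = -6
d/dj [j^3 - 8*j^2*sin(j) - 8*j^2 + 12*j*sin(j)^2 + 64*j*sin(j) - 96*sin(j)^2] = -8*j^2*cos(j) + 3*j^2 - 16*j*sin(j) + 12*j*sin(2*j) + 64*j*cos(j) - 16*j + 12*sin(j)^2 + 64*sin(j) - 96*sin(2*j)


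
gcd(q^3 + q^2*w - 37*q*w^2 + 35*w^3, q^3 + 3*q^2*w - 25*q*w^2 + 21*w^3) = q^2 + 6*q*w - 7*w^2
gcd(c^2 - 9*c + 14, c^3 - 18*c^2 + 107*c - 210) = c - 7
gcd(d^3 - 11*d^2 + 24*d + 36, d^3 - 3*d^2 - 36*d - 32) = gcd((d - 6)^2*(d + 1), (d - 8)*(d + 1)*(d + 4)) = d + 1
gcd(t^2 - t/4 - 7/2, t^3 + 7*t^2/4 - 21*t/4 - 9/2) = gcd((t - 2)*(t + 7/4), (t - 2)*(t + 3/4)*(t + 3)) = t - 2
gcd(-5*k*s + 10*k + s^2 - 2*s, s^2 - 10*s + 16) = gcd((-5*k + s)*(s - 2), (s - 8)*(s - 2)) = s - 2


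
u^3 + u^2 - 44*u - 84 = (u - 7)*(u + 2)*(u + 6)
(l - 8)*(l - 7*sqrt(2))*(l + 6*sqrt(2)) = l^3 - 8*l^2 - sqrt(2)*l^2 - 84*l + 8*sqrt(2)*l + 672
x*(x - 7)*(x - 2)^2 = x^4 - 11*x^3 + 32*x^2 - 28*x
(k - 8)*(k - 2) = k^2 - 10*k + 16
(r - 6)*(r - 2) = r^2 - 8*r + 12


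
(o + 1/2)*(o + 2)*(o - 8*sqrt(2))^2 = o^4 - 16*sqrt(2)*o^3 + 5*o^3/2 - 40*sqrt(2)*o^2 + 129*o^2 - 16*sqrt(2)*o + 320*o + 128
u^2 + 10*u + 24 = (u + 4)*(u + 6)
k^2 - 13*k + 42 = (k - 7)*(k - 6)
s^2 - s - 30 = (s - 6)*(s + 5)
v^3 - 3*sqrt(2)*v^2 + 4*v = v*(v - 2*sqrt(2))*(v - sqrt(2))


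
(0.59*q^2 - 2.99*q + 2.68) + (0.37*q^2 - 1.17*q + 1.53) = 0.96*q^2 - 4.16*q + 4.21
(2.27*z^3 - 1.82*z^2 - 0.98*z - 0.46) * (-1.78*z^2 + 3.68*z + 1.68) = -4.0406*z^5 + 11.5932*z^4 - 1.1396*z^3 - 5.8452*z^2 - 3.3392*z - 0.7728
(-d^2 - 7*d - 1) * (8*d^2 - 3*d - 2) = -8*d^4 - 53*d^3 + 15*d^2 + 17*d + 2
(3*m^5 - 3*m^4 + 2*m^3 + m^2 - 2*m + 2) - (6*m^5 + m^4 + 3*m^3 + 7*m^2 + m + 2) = -3*m^5 - 4*m^4 - m^3 - 6*m^2 - 3*m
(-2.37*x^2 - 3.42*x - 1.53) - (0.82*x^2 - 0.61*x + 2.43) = -3.19*x^2 - 2.81*x - 3.96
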